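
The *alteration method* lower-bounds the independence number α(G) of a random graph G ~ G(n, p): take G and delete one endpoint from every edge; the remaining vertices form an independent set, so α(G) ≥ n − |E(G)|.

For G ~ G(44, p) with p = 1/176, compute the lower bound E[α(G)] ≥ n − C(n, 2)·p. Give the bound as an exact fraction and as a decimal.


E[|E(G)|] = C(44, 2)·p = 946 · (1/176) = 43/8.
E[α(G)] ≥ n − E[|E(G)|] = 44 − 43/8 = 309/8.
Numerically: ≈ 38.625000.
(This is only a lower bound; the true E[α(G)] may be larger.)

E[α(G)] ≥ 309/8 ≈ 38.625000.


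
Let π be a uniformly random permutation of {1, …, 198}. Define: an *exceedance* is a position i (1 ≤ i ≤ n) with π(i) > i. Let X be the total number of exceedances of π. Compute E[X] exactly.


Write X = Σ_{i=1}^{198} X_i, where X_i = 1_{π(i) > i}.
For each fixed i, π(i) is uniform over {1, …, 198} (marginal of a uniform permutation), so P[π(i) > i] = (n − i)/n. Summing: Σ_{i=1}^{198} (n − i)/n = (0 + 1 + … + 197)/198 = 198(198 − 1)/(2·198) = (198 − 1)/2.
Hence E[X] = Σ_{i=1}^{198} (198 − i)/198 = 197/2 ≈ 98.5000.

E[X] = 197/2 = 98.5000.


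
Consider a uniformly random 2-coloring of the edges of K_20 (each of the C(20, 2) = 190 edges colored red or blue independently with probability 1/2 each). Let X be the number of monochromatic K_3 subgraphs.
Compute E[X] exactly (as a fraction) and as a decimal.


Let X = Σ_S X_S over the C(20, 3) = 1140 subsets S of size 3, where X_S = 1 if the K_3 on S is monochromatic.
For a fixed S, the K_3 on S has C(3, 2) = 3 edges. P[all 3 edges red] = (1/2)^3, and likewise for blue, so P[monochromatic] = 2·(1/2)^3 = 2^{1 − 3} = 1/4.
Summing: E[X] = C(20, 3) · 2^{1 − 3} = 1140 · 1/4 = 285.
Numerically: E[X] ≈ 285.000000.

E[X] = C(20,3)·2^(1−C(3,2)) = 285 ≈ 285.000000.


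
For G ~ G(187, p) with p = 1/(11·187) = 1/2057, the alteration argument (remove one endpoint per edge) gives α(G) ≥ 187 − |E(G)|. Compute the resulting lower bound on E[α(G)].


E[|E(G)|] = C(187, 2)·p = 17391 · (1/2057) = 93/11.
E[α(G)] ≥ n − E[|E(G)|] = 187 − 93/11 = 1964/11.
Numerically: ≈ 178.545.
(This is only a lower bound; the true E[α(G)] may be larger.)

E[α(G)] ≥ 1964/11 ≈ 178.545.


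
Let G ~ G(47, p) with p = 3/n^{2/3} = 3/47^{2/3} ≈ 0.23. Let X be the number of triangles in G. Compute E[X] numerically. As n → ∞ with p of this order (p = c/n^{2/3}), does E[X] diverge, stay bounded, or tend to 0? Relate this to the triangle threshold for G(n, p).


Number of potential triangles: C(47, 3) = 16215.
Each occurs with probability p³ ≈ (0.23)³ ≈ 1.22227e-02.
By linearity: E[X] = C(47, 3)·p³ ≈ 16215 · 1.22227e-02 ≈ 198.191.
Since α = 2/3 < 1, p = c/n^{2/3} ≫ 1/n is above the triangle threshold p ~ 1/n. Asymptotically E[X] ~ (c³/6)·n^{3(1−α)} = (3³/6)·n^{1} → ∞; triangles are abundant w.h.p.

E[X] ≈ 198.191; in regime p = Θ(1/n^{2/3}) E[X] diverges (above the triangle threshold p ~ 1/n).


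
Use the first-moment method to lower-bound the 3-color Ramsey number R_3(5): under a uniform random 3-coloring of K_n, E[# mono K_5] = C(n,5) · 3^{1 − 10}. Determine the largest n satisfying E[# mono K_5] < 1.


We need C(n, 5) · 3^{1 − 10} < 1, i.e. C(n, 5) < 3^{10 − 1} = 19683.
Check values of n near the boundary:
  n = 15: C(15, 5) = 3003; 3003 < 19683? YES
  n = 16: C(16, 5) = 4368; 4368 < 19683? YES
  n = 17: C(17, 5) = 6188; 6188 < 19683? YES
  n = 18: C(18, 5) = 8568; 8568 < 19683? YES
  n = 19: C(19, 5) = 11628; 11628 < 19683? YES
  n = 20: C(20, 5) = 15504; 15504 < 19683? YES
  n = 21: C(21, 5) = 20349; 20349 < 19683? NO
  n = 22: C(22, 5) = 26334; 26334 < 19683? NO
  n = 23: C(23, 5) = 33649; 33649 < 19683? NO
The largest n with C(n, 5) < 19683 is n = 20 (where E[X] = 5168/6561 ≈ 0.7877). Hence R_3(5) > 20, i.e. R_3(5) ≥ 21.

Largest n = 20; hence R_3(5) > 20.


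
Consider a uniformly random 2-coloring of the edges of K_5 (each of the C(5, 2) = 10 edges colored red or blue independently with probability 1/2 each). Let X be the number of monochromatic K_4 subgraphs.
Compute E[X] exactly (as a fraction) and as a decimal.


Let X = Σ_S X_S over the C(5, 4) = 5 subsets S of size 4, where X_S = 1 if the K_4 on S is monochromatic.
For a fixed S, the K_4 on S has C(4, 2) = 6 edges. P[all 6 edges red] = (1/2)^6, and likewise for blue, so P[monochromatic] = 2·(1/2)^6 = 2^{1 − 6} = 1/32.
By linearity of expectation: E[X] = C(5, 4) · 2^{1 − 6} = 5 · 1/32 = 5/32.
Numerically: E[X] ≈ 0.156250.

E[X] = C(5,4)·2^(1−C(4,2)) = 5/32 ≈ 0.156250.


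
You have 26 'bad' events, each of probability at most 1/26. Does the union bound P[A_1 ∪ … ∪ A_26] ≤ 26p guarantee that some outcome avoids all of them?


Union bound: P[∪_{i=1}^{26} A_i] ≤ Σ_i P[A_i] ≤ 26·p = 26·(1/26) = 1.
Numerically: 1 ≈ 1.000000.
Is 1 < 1? NO.
Since the bound 1 is ≥ 1, the union bound is uninformative here; it does NOT by itself certify existence.

26·p = 1 ≈ 1.000000; existence NOT certified by the union bound.


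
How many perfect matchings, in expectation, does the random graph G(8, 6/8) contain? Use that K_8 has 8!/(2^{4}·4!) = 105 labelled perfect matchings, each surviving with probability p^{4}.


K_8 has 8!/(2^{4}·4!) = 105 labelled perfect matchings.
For each such perfect matching H, let X_H = 1 if all 4 edges of H are present in G. Then P[X_H = 1] = p^{4} = (3/4)^{4} = 81/256.
Summing the indicators: E[X] = Σ_H E[X_H] = 105 · p^{4} = 105 · 81/256 = 8505/256.
Numerically: E[X] ≈ 33.2227.

E[X] = 105 · (3/4)^{4} = 8505/256 ≈ 33.2227.


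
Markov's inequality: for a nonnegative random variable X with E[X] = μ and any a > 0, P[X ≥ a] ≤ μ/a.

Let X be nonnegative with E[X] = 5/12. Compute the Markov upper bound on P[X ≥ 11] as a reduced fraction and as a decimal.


μ = E[X] = 5/12, a = 11.
Markov: P[X ≥ 11] ≤ μ/a = (5/12)/11 = 5/132.
Numerically: ≈ 0.037879.
(Since a = 11 > μ = 0.416667, the bound 5/132 is < 1 and informative.)

P[X ≥ 11] ≤ 5/132 ≈ 0.037879.


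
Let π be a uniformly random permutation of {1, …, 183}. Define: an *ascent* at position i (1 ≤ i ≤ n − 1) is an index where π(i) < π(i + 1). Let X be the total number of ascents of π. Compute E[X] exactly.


Write X = Σ X_I over i = 1, …, 182, with X_I the indicator of one ascent.
There are 182 indicators.
For each fixed i, the pair (π(i), π(i+1)) is a uniformly random ordered pair of distinct values from {1, …, 183}; by symmetry P[π(i) < π(i+1)] = 1/2.
By linearity: E[X] = 182 · (1/2) = (183 − 1) · (1/2) = 91 ≈ 91.000.

E[X] = 91 = 91.000.


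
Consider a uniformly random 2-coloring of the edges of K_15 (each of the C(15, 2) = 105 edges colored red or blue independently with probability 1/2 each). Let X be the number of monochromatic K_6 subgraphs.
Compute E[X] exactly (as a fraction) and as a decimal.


Let X = Σ_S X_S over the C(15, 6) = 5005 subsets S of size 6, where X_S = 1 if the K_6 on S is monochromatic.
For a fixed S, the K_6 on S has C(6, 2) = 15 edges. P[all 15 edges red] = (1/2)^15, and likewise for blue, so P[monochromatic] = 2·(1/2)^15 = 2^{1 − 15} = 1/16384.
Summing: E[X] = C(15, 6) · 2^{1 − 15} = 5005 · 1/16384 = 5005/16384.
Numerically: E[X] ≈ 0.305481.

E[X] = C(15,6)·2^(1−C(6,2)) = 5005/16384 ≈ 0.305481.


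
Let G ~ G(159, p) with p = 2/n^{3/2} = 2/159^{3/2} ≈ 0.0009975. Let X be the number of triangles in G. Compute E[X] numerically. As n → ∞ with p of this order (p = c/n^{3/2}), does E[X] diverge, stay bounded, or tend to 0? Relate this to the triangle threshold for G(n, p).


Number of potential triangles: C(159, 3) = 657359.
Each occurs with probability p³ ≈ (0.0009975)³ ≈ 9.926655e-10.
By linearity: E[X] = C(159, 3)·p³ ≈ 657359 · 9.926655e-10 ≈ 0.0007.
Since α = 3/2 > 1, p = c/n^{3/2} = o(1/n) is below the triangle threshold p ~ 1/n. Asymptotically E[X] ~ (c³/6)·n^{3(1−α)} = (2³/6)·n^{-1.5} → 0, so by Markov's inequality G has no triangles w.h.p.

E[X] ≈ 0.0007; in regime p = Θ(1/n^{3/2}) E[X] tends to 0 (below the triangle threshold p ~ 1/n).


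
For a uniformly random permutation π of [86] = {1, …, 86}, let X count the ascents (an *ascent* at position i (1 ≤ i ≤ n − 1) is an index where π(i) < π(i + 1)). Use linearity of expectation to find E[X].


Write X = Σ X_I over i = 1, …, 85, with X_I the indicator of one ascent.
There are 85 indicators.
For each fixed i, the pair (π(i), π(i+1)) is a uniformly random ordered pair of distinct values from {1, …, 86}; by symmetry P[π(i) < π(i+1)] = 1/2.
By linearity: E[X] = 85 · (1/2) = (86 − 1) · (1/2) = 85/2 ≈ 42.50000.

E[X] = 85/2 = 42.50000.


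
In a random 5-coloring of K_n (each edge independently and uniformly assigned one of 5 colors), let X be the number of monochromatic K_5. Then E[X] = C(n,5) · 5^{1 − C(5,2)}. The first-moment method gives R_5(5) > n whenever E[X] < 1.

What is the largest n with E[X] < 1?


We need C(n, 5) · 5^{1 − 10} < 1, i.e. C(n, 5) < 5^{10 − 1} = 1953125.
Check values of n near the boundary:
  n = 43: C(43, 5) = 962598; 962598 < 1953125? YES
  n = 44: C(44, 5) = 1086008; 1086008 < 1953125? YES
  n = 45: C(45, 5) = 1221759; 1221759 < 1953125? YES
  n = 46: C(46, 5) = 1370754; 1370754 < 1953125? YES
  n = 47: C(47, 5) = 1533939; 1533939 < 1953125? YES
  n = 48: C(48, 5) = 1712304; 1712304 < 1953125? YES
  n = 49: C(49, 5) = 1906884; 1906884 < 1953125? YES
  n = 50: C(50, 5) = 2118760; 2118760 < 1953125? NO
The largest n with C(n, 5) < 1953125 is n = 49 (where E[X] = 1906884/1953125 ≈ 0.97632). Hence R_5(5) > 49, i.e. R_5(5) ≥ 50.

Largest n = 49; hence R_5(5) > 49.


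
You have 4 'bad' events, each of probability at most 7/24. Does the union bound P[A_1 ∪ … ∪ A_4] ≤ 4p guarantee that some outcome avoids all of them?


Union bound: P[∪_{i=1}^{4} A_i] ≤ Σ_i P[A_i] ≤ 4·p = 4·(7/24) = 7/6.
Numerically: 7/6 ≈ 1.166667.
Is 7/6 < 1? NO.
Since the bound 7/6 is ≥ 1, the union bound is uninformative here; it does NOT by itself certify existence.

4·p = 7/6 ≈ 1.166667; existence NOT certified by the union bound.


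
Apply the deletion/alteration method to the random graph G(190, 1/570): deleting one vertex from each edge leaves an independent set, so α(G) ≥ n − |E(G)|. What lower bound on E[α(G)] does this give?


E[|E(G)|] = C(190, 2)·p = 17955 · (1/570) = 63/2.
E[α(G)] ≥ n − E[|E(G)|] = 190 − 63/2 = 317/2.
Numerically: ≈ 158.50000.
(This is only a lower bound; the true E[α(G)] may be larger.)

E[α(G)] ≥ 317/2 ≈ 158.50000.


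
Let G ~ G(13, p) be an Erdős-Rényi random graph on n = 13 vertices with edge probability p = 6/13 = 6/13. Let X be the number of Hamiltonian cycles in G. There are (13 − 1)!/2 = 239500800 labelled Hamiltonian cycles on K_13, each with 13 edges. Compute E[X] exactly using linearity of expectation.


K_13 has (13 − 1)!/2 = 239500800 labelled Hamiltonian cycles.
For each such Hamiltonian cycle H, let X_H = 1 if all 13 edges of H are present in G. Then P[X_H = 1] = p^{13} = (6/13)^{13} = 13060694016/302875106592253.
By linearity of expectation: E[X] = Σ_H E[X_H] = 239500800 · p^{13} = 239500800 · 13060694016/302875106592253 = 3128046665387212800/302875106592253.
Numerically: E[X] ≈ 1.03e+04.

E[X] = 239500800 · (6/13)^{13} = 3128046665387212800/302875106592253 ≈ 1.03e+04.


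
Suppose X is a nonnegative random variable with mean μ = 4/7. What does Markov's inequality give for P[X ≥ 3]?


μ = E[X] = 4/7, a = 3.
Markov: P[X ≥ 3] ≤ μ/a = (4/7)/3 = 4/21.
Numerically: ≈ 0.190476.
(Since a = 3 > μ = 0.571429, the bound 4/21 is < 1 and informative.)

P[X ≥ 3] ≤ 4/21 ≈ 0.190476.


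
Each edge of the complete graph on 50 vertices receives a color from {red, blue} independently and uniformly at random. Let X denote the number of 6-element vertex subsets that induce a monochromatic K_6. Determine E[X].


Let X = Σ_S X_S over the C(50, 6) = 15890700 subsets S of size 6, where X_S = 1 if the K_6 on S is monochromatic.
For a fixed S, the K_6 on S has C(6, 2) = 15 edges. P[all 15 edges red] = (1/2)^15, and likewise for blue, so P[monochromatic] = 2·(1/2)^15 = 2^{1 − 15} = 1/16384.
By linearity: E[X] = C(50, 6) · 2^{1 − 15} = 15890700 · 1/16384 = 3972675/4096.
Numerically: E[X] ≈ 969.89136.

E[X] = C(50,6)·2^(1−C(6,2)) = 3972675/4096 ≈ 969.89136.


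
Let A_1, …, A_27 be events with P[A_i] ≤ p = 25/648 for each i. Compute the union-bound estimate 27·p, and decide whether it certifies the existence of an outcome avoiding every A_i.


Union bound: P[∪_{i=1}^{27} A_i] ≤ Σ_i P[A_i] ≤ 27·p = 27·(25/648) = 25/24.
Numerically: 25/24 ≈ 1.04167.
Is 25/24 < 1? NO.
Since the bound 25/24 is ≥ 1, the union bound is uninformative here; it does NOT by itself certify existence.

27·p = 25/24 ≈ 1.04167; existence NOT certified by the union bound.


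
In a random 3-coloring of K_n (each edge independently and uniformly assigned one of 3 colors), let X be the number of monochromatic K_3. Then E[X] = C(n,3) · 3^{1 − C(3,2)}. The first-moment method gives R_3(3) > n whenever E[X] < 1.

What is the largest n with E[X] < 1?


We need C(n, 3) · 3^{1 − 3} < 1, i.e. C(n, 3) < 3^{3 − 1} = 9.
Check values of n near the boundary:
  n = 3: C(3, 3) = 1; 1 < 9? YES
  n = 4: C(4, 3) = 4; 4 < 9? YES
  n = 5: C(5, 3) = 10; 10 < 9? NO
The largest n with C(n, 3) < 9 is n = 4 (where E[X] = 4/9 ≈ 0.444444). Hence R_3(3) > 4, i.e. R_3(3) ≥ 5.

Largest n = 4; hence R_3(3) > 4.


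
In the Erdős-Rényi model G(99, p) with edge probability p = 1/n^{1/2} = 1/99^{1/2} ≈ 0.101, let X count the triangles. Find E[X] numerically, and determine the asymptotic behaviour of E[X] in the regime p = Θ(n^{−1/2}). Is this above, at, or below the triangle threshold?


Number of potential triangles: C(99, 3) = 156849.
Each occurs with probability p³ ≈ (0.101)³ ≈ 1.01519e-03.
By linearity: E[X] = C(99, 3)·p³ ≈ 156849 · 1.01519e-03 ≈ 159.231.
Since α = 1/2 < 1, p = c/n^{1/2} ≫ 1/n is above the triangle threshold p ~ 1/n. Asymptotically E[X] ~ (c³/6)·n^{3(1−α)} = (1³/6)·n^{1.5} → ∞; triangles are abundant w.h.p.

E[X] ≈ 159.231; in regime p = Θ(1/n^{1/2}) E[X] diverges (above the triangle threshold p ~ 1/n).


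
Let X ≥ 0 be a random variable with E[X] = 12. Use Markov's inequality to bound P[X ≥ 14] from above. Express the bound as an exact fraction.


μ = E[X] = 12, a = 14.
Markov: P[X ≥ 14] ≤ μ/a = (12)/14 = 6/7.
Numerically: ≈ 0.8571.
(Since a = 14 > μ = 12.0000, the bound 6/7 is < 1 and informative.)

P[X ≥ 14] ≤ 6/7 ≈ 0.8571.


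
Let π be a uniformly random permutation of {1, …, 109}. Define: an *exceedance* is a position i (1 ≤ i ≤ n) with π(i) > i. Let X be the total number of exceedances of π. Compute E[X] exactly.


Write X = Σ_{i=1}^{109} X_i, where X_i = 1_{π(i) > i}.
For each fixed i, π(i) is uniform over {1, …, 109} (marginal of a uniform permutation), so P[π(i) > i] = (n − i)/n. Summing: Σ_{i=1}^{109} (n − i)/n = (0 + 1 + … + 108)/109 = 109(109 − 1)/(2·109) = (109 − 1)/2.
Hence E[X] = Σ_{i=1}^{109} (109 − i)/109 = 54 ≈ 54.0000.

E[X] = 54 = 54.0000.


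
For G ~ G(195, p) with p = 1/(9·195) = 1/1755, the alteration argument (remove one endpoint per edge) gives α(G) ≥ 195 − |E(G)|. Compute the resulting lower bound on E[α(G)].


E[|E(G)|] = C(195, 2)·p = 18915 · (1/1755) = 97/9.
E[α(G)] ≥ n − E[|E(G)|] = 195 − 97/9 = 1658/9.
Numerically: ≈ 184.2222.
(This is only a lower bound; the true E[α(G)] may be larger.)

E[α(G)] ≥ 1658/9 ≈ 184.2222.


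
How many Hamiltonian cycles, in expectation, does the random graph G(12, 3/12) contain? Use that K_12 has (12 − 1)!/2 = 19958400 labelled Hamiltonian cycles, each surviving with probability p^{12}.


K_12 has (12 − 1)!/2 = 19958400 labelled Hamiltonian cycles.
For each such Hamiltonian cycle H, let X_H = 1 if all 12 edges of H are present in G. Then P[X_H = 1] = p^{12} = (1/4)^{12} = 1/16777216.
By linearity: E[X] = Σ_H E[X_H] = 19958400 · p^{12} = 19958400 · 1/16777216 = 155925/131072.
Numerically: E[X] ≈ 1.1896.

E[X] = 19958400 · (1/4)^{12} = 155925/131072 ≈ 1.1896.


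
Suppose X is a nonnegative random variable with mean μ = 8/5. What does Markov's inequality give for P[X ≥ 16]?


μ = E[X] = 8/5, a = 16.
Markov: P[X ≥ 16] ≤ μ/a = (8/5)/16 = 1/10.
Numerically: ≈ 0.1000.
(Since a = 16 > μ = 1.6000, the bound 1/10 is < 1 and informative.)

P[X ≥ 16] ≤ 1/10 ≈ 0.1000.


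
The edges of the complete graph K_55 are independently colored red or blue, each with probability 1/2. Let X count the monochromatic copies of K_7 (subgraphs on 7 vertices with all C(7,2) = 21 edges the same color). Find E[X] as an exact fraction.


Let X = Σ_S X_S over the C(55, 7) = 202927725 subsets S of size 7, where X_S = 1 if the K_7 on S is monochromatic.
For a fixed S, the K_7 on S has C(7, 2) = 21 edges. P[all 21 edges red] = (1/2)^21, and likewise for blue, so P[monochromatic] = 2·(1/2)^21 = 2^{1 − 21} = 1/1048576.
By linearity of expectation: E[X] = C(55, 7) · 2^{1 − 21} = 202927725 · 1/1048576 = 202927725/1048576.
Numerically: E[X] ≈ 193.527.

E[X] = C(55,7)·2^(1−C(7,2)) = 202927725/1048576 ≈ 193.527.


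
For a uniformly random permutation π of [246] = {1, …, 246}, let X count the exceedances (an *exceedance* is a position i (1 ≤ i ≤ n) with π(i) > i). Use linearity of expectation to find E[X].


Write X = Σ_{i=1}^{246} X_i, where X_i = 1_{π(i) > i}.
For each fixed i, π(i) is uniform over {1, …, 246} (marginal of a uniform permutation), so P[π(i) > i] = (n − i)/n. Summing: Σ_{i=1}^{246} (n − i)/n = (0 + 1 + … + 245)/246 = 246(246 − 1)/(2·246) = (246 − 1)/2.
Hence E[X] = Σ_{i=1}^{246} (246 − i)/246 = 245/2 ≈ 122.5000.

E[X] = 245/2 = 122.5000.


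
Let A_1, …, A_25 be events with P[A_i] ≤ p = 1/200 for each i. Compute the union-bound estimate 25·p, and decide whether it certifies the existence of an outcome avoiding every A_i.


Union bound: P[∪_{i=1}^{25} A_i] ≤ Σ_i P[A_i] ≤ 25·p = 25·(1/200) = 1/8.
Numerically: 1/8 ≈ 0.12500.
Is 1/8 < 1? YES.
Since P[∪ A_i] ≤ 1/8 < 1, the complement has P[∩ A_i^c] ≥ 1 − 1/8 = 7/8 > 0, so some outcome avoids every A_i.

25·p = 1/8 ≈ 0.12500; existence CERTIFIED by the union bound.


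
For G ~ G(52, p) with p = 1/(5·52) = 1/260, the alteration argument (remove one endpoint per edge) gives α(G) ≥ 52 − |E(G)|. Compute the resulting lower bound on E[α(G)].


E[|E(G)|] = C(52, 2)·p = 1326 · (1/260) = 51/10.
E[α(G)] ≥ n − E[|E(G)|] = 52 − 51/10 = 469/10.
Numerically: ≈ 46.90000.
(This is only a lower bound; the true E[α(G)] may be larger.)

E[α(G)] ≥ 469/10 ≈ 46.90000.


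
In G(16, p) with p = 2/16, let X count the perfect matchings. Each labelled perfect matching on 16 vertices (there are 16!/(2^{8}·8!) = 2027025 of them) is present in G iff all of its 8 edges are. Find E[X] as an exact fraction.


K_16 has 16!/(2^{8}·8!) = 2027025 labelled perfect matchings.
For each such perfect matching H, let X_H = 1 if all 8 edges of H are present in G. Then P[X_H = 1] = p^{8} = (1/8)^{8} = 1/16777216.
Summing the indicators: E[X] = Σ_H E[X_H] = 2027025 · p^{8} = 2027025 · 1/16777216 = 2027025/16777216.
Numerically: E[X] ≈ 0.12082.

E[X] = 2027025 · (1/8)^{8} = 2027025/16777216 ≈ 0.12082.


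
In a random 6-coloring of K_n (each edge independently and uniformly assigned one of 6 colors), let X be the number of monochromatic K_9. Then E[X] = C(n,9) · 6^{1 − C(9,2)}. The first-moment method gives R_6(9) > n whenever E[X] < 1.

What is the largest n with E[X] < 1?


We need C(n, 9) · 6^{1 − 36} < 1, i.e. C(n, 9) < 6^{36 − 1} = 1719070799748422591028658176.
Check values of n near the boundary:
  n = 4406: C(4406, 9) = 1710356485221788389505285700; 1710356485221788389505285700 < 1719070799748422591028658176? YES
  n = 4407: C(4407, 9) = 1713856532599459170657070050; 1713856532599459170657070050 < 1719070799748422591028658176? YES
  n = 4408: C(4408, 9) = 1717362945146264156457459600; 1717362945146264156457459600 < 1719070799748422591028658176? YES
  n = 4409: C(4409, 9) = 1720875732988608787686577131; 1720875732988608787686577131 < 1719070799748422591028658176? NO
  n = 4410: C(4410, 9) = 1724394906266704102180823710; 1724394906266704102180823710 < 1719070799748422591028658176? NO
The largest n with C(n, 9) < 1719070799748422591028658176 is n = 4408 (where E[X] = 35778394690547169926197075/35813974994758803979763712 ≈ 0.999). Hence R_6(9) > 4408, i.e. R_6(9) ≥ 4409.

Largest n = 4408; hence R_6(9) > 4408.


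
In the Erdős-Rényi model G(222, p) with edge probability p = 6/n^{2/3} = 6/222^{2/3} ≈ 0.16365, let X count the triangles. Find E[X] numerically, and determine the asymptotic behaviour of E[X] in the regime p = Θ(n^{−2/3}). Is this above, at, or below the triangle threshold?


Number of potential triangles: C(222, 3) = 1798940.
Each occurs with probability p³ ≈ (0.16365)³ ≈ 4.3827611e-03.
By linearity: E[X] = C(222, 3)·p³ ≈ 1798940 · 4.3827611e-03 ≈ 7884.32432.
Since α = 2/3 < 1, p = c/n^{2/3} ≫ 1/n is above the triangle threshold p ~ 1/n. Asymptotically E[X] ~ (c³/6)·n^{3(1−α)} = (6³/6)·n^{1} → ∞; triangles are abundant w.h.p.

E[X] ≈ 7884.32432; in regime p = Θ(1/n^{2/3}) E[X] diverges (above the triangle threshold p ~ 1/n).


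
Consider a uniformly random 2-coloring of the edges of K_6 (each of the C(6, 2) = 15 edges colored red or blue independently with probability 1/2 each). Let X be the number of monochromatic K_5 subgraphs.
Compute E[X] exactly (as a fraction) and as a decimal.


Let X = Σ_S X_S over the C(6, 5) = 6 subsets S of size 5, where X_S = 1 if the K_5 on S is monochromatic.
For a fixed S, the K_5 on S has C(5, 2) = 10 edges. P[all 10 edges red] = (1/2)^10, and likewise for blue, so P[monochromatic] = 2·(1/2)^10 = 2^{1 − 10} = 1/512.
By linearity: E[X] = C(6, 5) · 2^{1 − 10} = 6 · 1/512 = 3/256.
Numerically: E[X] ≈ 0.012.

E[X] = C(6,5)·2^(1−C(5,2)) = 3/256 ≈ 0.012.


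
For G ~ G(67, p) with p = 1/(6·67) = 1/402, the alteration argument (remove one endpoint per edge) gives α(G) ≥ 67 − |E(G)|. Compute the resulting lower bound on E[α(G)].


E[|E(G)|] = C(67, 2)·p = 2211 · (1/402) = 11/2.
E[α(G)] ≥ n − E[|E(G)|] = 67 − 11/2 = 123/2.
Numerically: ≈ 61.500.
(This is only a lower bound; the true E[α(G)] may be larger.)

E[α(G)] ≥ 123/2 ≈ 61.500.


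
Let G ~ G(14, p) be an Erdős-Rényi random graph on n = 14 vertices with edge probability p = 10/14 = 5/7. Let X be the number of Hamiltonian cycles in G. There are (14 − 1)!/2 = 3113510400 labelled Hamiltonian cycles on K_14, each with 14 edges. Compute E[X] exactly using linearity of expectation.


K_14 has (14 − 1)!/2 = 3113510400 labelled Hamiltonian cycles.
For each such Hamiltonian cycle H, let X_H = 1 if all 14 edges of H are present in G. Then P[X_H = 1] = p^{14} = (5/7)^{14} = 6103515625/678223072849.
Summing the indicators: E[X] = Σ_H E[X_H] = 3113510400 · p^{14} = 3113510400 · 6103515625/678223072849 = 2714765625000000000/96889010407.
Numerically: E[X] ≈ 2.80193e+07.

E[X] = 3113510400 · (5/7)^{14} = 2714765625000000000/96889010407 ≈ 2.80193e+07.


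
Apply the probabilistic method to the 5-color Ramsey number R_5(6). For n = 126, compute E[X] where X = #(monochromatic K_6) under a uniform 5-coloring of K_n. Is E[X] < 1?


E[X] = C(126, 6) · 5^{1 − 15} = 4925156775 · 5^{−14} = 4925156775/6103515625.
As a reduced fraction: E[X] = 197006271/244140625 ≈ 0.8069377.
Is E[X] < 1? YES.
Since E[X] < 1, there exists a 5-coloring of K_{126} with no monochromatic K_6; hence R_5(6) > 126.

E[X] = 197006271/244140625 ≈ 0.8069377; E[X] < 1, so R_5(6) > 126.


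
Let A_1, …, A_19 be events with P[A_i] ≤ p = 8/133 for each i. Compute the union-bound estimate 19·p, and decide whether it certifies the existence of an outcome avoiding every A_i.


Union bound: P[∪_{i=1}^{19} A_i] ≤ Σ_i P[A_i] ≤ 19·p = 19·(8/133) = 8/7.
Numerically: 8/7 ≈ 1.142857.
Is 8/7 < 1? NO.
Since the bound 8/7 is ≥ 1, the union bound is uninformative here; it does NOT by itself certify existence.

19·p = 8/7 ≈ 1.142857; existence NOT certified by the union bound.


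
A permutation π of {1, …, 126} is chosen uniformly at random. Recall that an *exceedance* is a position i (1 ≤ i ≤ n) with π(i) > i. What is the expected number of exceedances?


Write X = Σ_{i=1}^{126} X_i, where X_i = 1_{π(i) > i}.
For each fixed i, π(i) is uniform over {1, …, 126} (marginal of a uniform permutation), so P[π(i) > i] = (n − i)/n. Summing: Σ_{i=1}^{126} (n − i)/n = (0 + 1 + … + 125)/126 = 126(126 − 1)/(2·126) = (126 − 1)/2.
Hence E[X] = Σ_{i=1}^{126} (126 − i)/126 = 125/2 ≈ 62.50000.

E[X] = 125/2 = 62.50000.


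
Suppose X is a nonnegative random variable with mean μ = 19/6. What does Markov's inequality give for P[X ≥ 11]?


μ = E[X] = 19/6, a = 11.
Markov: P[X ≥ 11] ≤ μ/a = (19/6)/11 = 19/66.
Numerically: ≈ 0.287879.
(Since a = 11 > μ = 3.166667, the bound 19/66 is < 1 and informative.)

P[X ≥ 11] ≤ 19/66 ≈ 0.287879.


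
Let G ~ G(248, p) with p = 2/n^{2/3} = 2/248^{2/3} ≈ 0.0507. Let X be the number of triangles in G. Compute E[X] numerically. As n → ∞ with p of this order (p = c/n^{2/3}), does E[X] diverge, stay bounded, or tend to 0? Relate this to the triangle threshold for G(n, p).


Number of potential triangles: C(248, 3) = 2511496.
Each occurs with probability p³ ≈ (0.0507)³ ≈ 1.30073e-04.
By linearity: E[X] = C(248, 3)·p³ ≈ 2511496 · 1.30073e-04 ≈ 326.677.
Since α = 2/3 < 1, p = c/n^{2/3} ≫ 1/n is above the triangle threshold p ~ 1/n. Asymptotically E[X] ~ (c³/6)·n^{3(1−α)} = (2³/6)·n^{1} → ∞; triangles are abundant w.h.p.

E[X] ≈ 326.677; in regime p = Θ(1/n^{2/3}) E[X] diverges (above the triangle threshold p ~ 1/n).


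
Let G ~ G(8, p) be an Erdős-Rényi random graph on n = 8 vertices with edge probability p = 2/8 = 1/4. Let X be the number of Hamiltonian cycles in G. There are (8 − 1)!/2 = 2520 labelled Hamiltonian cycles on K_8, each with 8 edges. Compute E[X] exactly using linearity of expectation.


K_8 has (8 − 1)!/2 = 2520 labelled Hamiltonian cycles.
For each such Hamiltonian cycle H, let X_H = 1 if all 8 edges of H are present in G. Then P[X_H = 1] = p^{8} = (1/4)^{8} = 1/65536.
By linearity of expectation: E[X] = Σ_H E[X_H] = 2520 · p^{8} = 2520 · 1/65536 = 315/8192.
Numerically: E[X] ≈ 0.0385.

E[X] = 2520 · (1/4)^{8} = 315/8192 ≈ 0.0385.


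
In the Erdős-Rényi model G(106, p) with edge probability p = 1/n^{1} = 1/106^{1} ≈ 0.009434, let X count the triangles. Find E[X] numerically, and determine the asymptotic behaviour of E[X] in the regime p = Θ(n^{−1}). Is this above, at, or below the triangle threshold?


Number of potential triangles: C(106, 3) = 192920.
Each occurs with probability p³ ≈ (0.009434)³ ≈ 8.396193e-07.
By linearity: E[X] = C(106, 3)·p³ ≈ 192920 · 8.396193e-07 ≈ 0.1620.
Here α = 1, so p = 1/n is exactly at the triangle threshold p ~ 1/n. Asymptotically E[X] → c³/6 = 1³/6 = 1/6 ≈ 0.1667, a bounded constant. In this regime the triangle count is asymptotically Poisson(c³/6).

E[X] ≈ 0.1620; in regime p = Θ(1/n^{1}) E[X] stays bounded (at the triangle threshold p ~ 1/n).


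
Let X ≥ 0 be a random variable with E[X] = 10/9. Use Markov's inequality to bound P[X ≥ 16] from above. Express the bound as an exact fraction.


μ = E[X] = 10/9, a = 16.
Markov: P[X ≥ 16] ≤ μ/a = (10/9)/16 = 5/72.
Numerically: ≈ 0.0694.
(Since a = 16 > μ = 1.1111, the bound 5/72 is < 1 and informative.)

P[X ≥ 16] ≤ 5/72 ≈ 0.0694.


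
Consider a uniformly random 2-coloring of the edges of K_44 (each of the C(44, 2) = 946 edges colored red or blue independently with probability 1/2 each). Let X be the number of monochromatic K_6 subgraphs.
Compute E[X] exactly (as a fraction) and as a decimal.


Let X = Σ_S X_S over the C(44, 6) = 7059052 subsets S of size 6, where X_S = 1 if the K_6 on S is monochromatic.
For a fixed S, the K_6 on S has C(6, 2) = 15 edges. P[all 15 edges red] = (1/2)^15, and likewise for blue, so P[monochromatic] = 2·(1/2)^15 = 2^{1 − 15} = 1/16384.
By linearity: E[X] = C(44, 6) · 2^{1 − 15} = 7059052 · 1/16384 = 1764763/4096.
Numerically: E[X] ≈ 430.850342.

E[X] = C(44,6)·2^(1−C(6,2)) = 1764763/4096 ≈ 430.850342.


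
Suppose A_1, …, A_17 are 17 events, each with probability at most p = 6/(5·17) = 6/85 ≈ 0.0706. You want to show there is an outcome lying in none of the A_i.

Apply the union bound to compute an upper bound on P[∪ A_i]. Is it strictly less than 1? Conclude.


Union bound: P[∪_{i=1}^{17} A_i] ≤ Σ_i P[A_i] ≤ 17·p = 17·(6/85) = 6/5.
Numerically: 6/5 ≈ 1.2000.
Is 6/5 < 1? NO.
Since the bound 6/5 is ≥ 1, the union bound is uninformative here; it does NOT by itself certify existence.

17·p = 6/5 ≈ 1.2000; existence NOT certified by the union bound.


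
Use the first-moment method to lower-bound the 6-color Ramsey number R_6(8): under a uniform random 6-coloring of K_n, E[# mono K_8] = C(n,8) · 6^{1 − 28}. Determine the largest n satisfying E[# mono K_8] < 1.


We need C(n, 8) · 6^{1 − 28} < 1, i.e. C(n, 8) < 6^{28 − 1} = 1023490369077469249536.
Check values of n near the boundary:
  n = 1589: C(1589, 8) = 990389025825605844438; 990389025825605844438 < 1023490369077469249536? YES
  n = 1590: C(1590, 8) = 995397314198933813310; 995397314198933813310 < 1023490369077469249536? YES
  n = 1591: C(1591, 8) = 1000427749141189953870; 1000427749141189953870 < 1023490369077469249536? YES
  n = 1592: C(1592, 8) = 1005480414540892933435; 1005480414540892933435 < 1023490369077469249536? YES
  n = 1593: C(1593, 8) = 1010555394551193970323; 1010555394551193970323 < 1023490369077469249536? YES
  n = 1594: C(1594, 8) = 1015652773590544255167; 1015652773590544255167 < 1023490369077469249536? YES
  n = 1595: C(1595, 8) = 1020772636343363633895; 1020772636343363633895 < 1023490369077469249536? YES
  n = 1596: C(1596, 8) = 1025915067760710553965; 1025915067760710553965 < 1023490369077469249536? NO
  n = 1597: C(1597, 8) = 1031080153060953275445; 1031080153060953275445 < 1023490369077469249536? NO
  n = 1598: C(1598, 8) = 1036267977730442348529; 1036267977730442348529 < 1023490369077469249536? NO
The largest n with C(n, 8) < 1023490369077469249536 is n = 1595 (where E[X] = 113419181815929292655/113721152119718805504 ≈ 0.9973). Hence R_6(8) > 1595, i.e. R_6(8) ≥ 1596.

Largest n = 1595; hence R_6(8) > 1595.


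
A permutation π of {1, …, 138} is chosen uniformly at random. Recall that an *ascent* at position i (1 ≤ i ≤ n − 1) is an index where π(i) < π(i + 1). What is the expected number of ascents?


Write X = Σ X_I over i = 1, …, 137, with X_I the indicator of one ascent.
There are 137 indicators.
For each fixed i, the pair (π(i), π(i+1)) is a uniformly random ordered pair of distinct values from {1, …, 138}; by symmetry P[π(i) < π(i+1)] = 1/2.
By linearity: E[X] = 137 · (1/2) = (138 − 1) · (1/2) = 137/2 ≈ 68.500.

E[X] = 137/2 = 68.500.


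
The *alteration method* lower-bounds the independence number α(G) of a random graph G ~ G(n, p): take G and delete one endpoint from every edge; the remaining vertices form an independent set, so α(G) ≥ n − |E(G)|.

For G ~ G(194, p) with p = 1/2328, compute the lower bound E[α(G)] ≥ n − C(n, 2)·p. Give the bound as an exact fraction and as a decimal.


E[|E(G)|] = C(194, 2)·p = 18721 · (1/2328) = 193/24.
E[α(G)] ≥ n − E[|E(G)|] = 194 − 193/24 = 4463/24.
Numerically: ≈ 185.9583.
(This is only a lower bound; the true E[α(G)] may be larger.)

E[α(G)] ≥ 4463/24 ≈ 185.9583.


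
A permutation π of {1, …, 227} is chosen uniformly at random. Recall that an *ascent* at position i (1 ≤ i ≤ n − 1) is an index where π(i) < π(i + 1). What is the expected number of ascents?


Write X = Σ X_I over i = 1, …, 226, with X_I the indicator of one ascent.
There are 226 indicators.
For each fixed i, the pair (π(i), π(i+1)) is a uniformly random ordered pair of distinct values from {1, …, 227}; by symmetry P[π(i) < π(i+1)] = 1/2.
By linearity: E[X] = 226 · (1/2) = (227 − 1) · (1/2) = 113 ≈ 113.000.

E[X] = 113 = 113.000.


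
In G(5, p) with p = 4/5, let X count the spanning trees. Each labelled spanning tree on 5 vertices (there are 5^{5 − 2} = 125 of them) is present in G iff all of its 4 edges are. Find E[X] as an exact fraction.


K_5 has 5^{5 − 2} = 125 labelled spanning trees.
For each such spanning tree H, let X_H = 1 if all 4 edges of H are present in G. Then P[X_H = 1] = p^{4} = (4/5)^{4} = 256/625.
By linearity: E[X] = Σ_H E[X_H] = 125 · p^{4} = 125 · 256/625 = 256/5.
Numerically: E[X] ≈ 51.2.

E[X] = 125 · (4/5)^{4} = 256/5 ≈ 51.2.


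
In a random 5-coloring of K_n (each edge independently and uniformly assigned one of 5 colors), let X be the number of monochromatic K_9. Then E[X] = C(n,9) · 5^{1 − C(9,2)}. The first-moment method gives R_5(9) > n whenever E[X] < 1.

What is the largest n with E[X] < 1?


We need C(n, 9) · 5^{1 − 36} < 1, i.e. C(n, 9) < 5^{36 − 1} = 2910383045673370361328125.
Check values of n near the boundary:
  n = 2170: C(2170, 9) = 2891746779868845075610510; 2891746779868845075610510 < 2910383045673370361328125? YES
  n = 2171: C(2171, 9) = 2903784578674959601827205; 2903784578674959601827205 < 2910383045673370361328125? YES
  n = 2172: C(2172, 9) = 2915866900084148060642020; 2915866900084148060642020 < 2910383045673370361328125? NO
  n = 2173: C(2173, 9) = 2927993888115921319674265; 2927993888115921319674265 < 2910383045673370361328125? NO
  n = 2174: C(2174, 9) = 2940165687188920530702934; 2940165687188920530702934 < 2910383045673370361328125? NO
The largest n with C(n, 9) < 2910383045673370361328125 is n = 2171 (where E[X] = 580756915734991920365441/582076609134674072265625 ≈ 0.99773). Hence R_5(9) > 2171, i.e. R_5(9) ≥ 2172.

Largest n = 2171; hence R_5(9) > 2171.


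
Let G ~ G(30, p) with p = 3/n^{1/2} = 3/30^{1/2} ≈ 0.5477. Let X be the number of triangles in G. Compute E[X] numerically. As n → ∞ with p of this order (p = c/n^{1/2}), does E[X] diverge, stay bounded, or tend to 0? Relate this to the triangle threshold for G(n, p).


Number of potential triangles: C(30, 3) = 4060.
Each occurs with probability p³ ≈ (0.5477)³ ≈ 1.643168e-01.
By linearity: E[X] = C(30, 3)·p³ ≈ 4060 · 1.643168e-01 ≈ 667.1261.
Since α = 1/2 < 1, p = c/n^{1/2} ≫ 1/n is above the triangle threshold p ~ 1/n. Asymptotically E[X] ~ (c³/6)·n^{3(1−α)} = (3³/6)·n^{1.5} → ∞; triangles are abundant w.h.p.

E[X] ≈ 667.1261; in regime p = Θ(1/n^{1/2}) E[X] diverges (above the triangle threshold p ~ 1/n).


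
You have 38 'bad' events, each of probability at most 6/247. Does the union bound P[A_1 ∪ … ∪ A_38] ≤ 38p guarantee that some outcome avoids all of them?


Union bound: P[∪_{i=1}^{38} A_i] ≤ Σ_i P[A_i] ≤ 38·p = 38·(6/247) = 12/13.
Numerically: 12/13 ≈ 0.923.
Is 12/13 < 1? YES.
Since P[∪ A_i] ≤ 12/13 < 1, the complement has P[∩ A_i^c] ≥ 1 − 12/13 = 1/13 > 0, so some outcome avoids every A_i.

38·p = 12/13 ≈ 0.923; existence CERTIFIED by the union bound.


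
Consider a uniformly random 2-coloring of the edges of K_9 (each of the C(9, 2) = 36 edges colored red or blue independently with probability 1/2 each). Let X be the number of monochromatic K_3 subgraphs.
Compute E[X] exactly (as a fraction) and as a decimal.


Let X = Σ_S X_S over the C(9, 3) = 84 subsets S of size 3, where X_S = 1 if the K_3 on S is monochromatic.
For a fixed S, the K_3 on S has C(3, 2) = 3 edges. P[all 3 edges red] = (1/2)^3, and likewise for blue, so P[monochromatic] = 2·(1/2)^3 = 2^{1 − 3} = 1/4.
By linearity: E[X] = C(9, 3) · 2^{1 − 3} = 84 · 1/4 = 21.
Numerically: E[X] ≈ 21.0000.

E[X] = C(9,3)·2^(1−C(3,2)) = 21 ≈ 21.0000.


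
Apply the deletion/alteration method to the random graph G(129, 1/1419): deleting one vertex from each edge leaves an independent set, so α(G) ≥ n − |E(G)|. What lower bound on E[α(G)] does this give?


E[|E(G)|] = C(129, 2)·p = 8256 · (1/1419) = 64/11.
E[α(G)] ≥ n − E[|E(G)|] = 129 − 64/11 = 1355/11.
Numerically: ≈ 123.18182.
(This is only a lower bound; the true E[α(G)] may be larger.)

E[α(G)] ≥ 1355/11 ≈ 123.18182.


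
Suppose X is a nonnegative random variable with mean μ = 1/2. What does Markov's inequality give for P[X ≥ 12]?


μ = E[X] = 1/2, a = 12.
Markov: P[X ≥ 12] ≤ μ/a = (1/2)/12 = 1/24.
Numerically: ≈ 0.04167.
(Since a = 12 > μ = 0.50000, the bound 1/24 is < 1 and informative.)

P[X ≥ 12] ≤ 1/24 ≈ 0.04167.


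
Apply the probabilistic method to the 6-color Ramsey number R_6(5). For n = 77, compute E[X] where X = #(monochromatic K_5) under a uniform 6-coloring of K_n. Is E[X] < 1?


E[X] = C(77, 5) · 6^{1 − 10} = 19757815 · 6^{−9} = 19757815/10077696.
As a reduced fraction: E[X] = 19757815/10077696 ≈ 1.960549.
Is E[X] < 1? NO.
Since E[X] ≥ 1, the first-moment bound is inconclusive at n = 77; it does NOT by itself certify R_6(5) > 77.

E[X] = 19757815/10077696 ≈ 1.960549; E[X] ≥ 1; first-moment method inconclusive here.


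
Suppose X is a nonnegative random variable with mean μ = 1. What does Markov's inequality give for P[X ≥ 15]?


μ = E[X] = 1, a = 15.
Markov: P[X ≥ 15] ≤ μ/a = (1)/15 = 1/15.
Numerically: ≈ 0.06667.
(Since a = 15 > μ = 1.00000, the bound 1/15 is < 1 and informative.)

P[X ≥ 15] ≤ 1/15 ≈ 0.06667.


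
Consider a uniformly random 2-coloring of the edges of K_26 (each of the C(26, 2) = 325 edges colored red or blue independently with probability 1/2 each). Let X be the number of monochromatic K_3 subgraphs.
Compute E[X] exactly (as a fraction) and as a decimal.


Let X = Σ_S X_S over the C(26, 3) = 2600 subsets S of size 3, where X_S = 1 if the K_3 on S is monochromatic.
For a fixed S, the K_3 on S has C(3, 2) = 3 edges. P[all 3 edges red] = (1/2)^3, and likewise for blue, so P[monochromatic] = 2·(1/2)^3 = 2^{1 − 3} = 1/4.
By linearity of expectation: E[X] = C(26, 3) · 2^{1 − 3} = 2600 · 1/4 = 650.
Numerically: E[X] ≈ 650.000.

E[X] = C(26,3)·2^(1−C(3,2)) = 650 ≈ 650.000.


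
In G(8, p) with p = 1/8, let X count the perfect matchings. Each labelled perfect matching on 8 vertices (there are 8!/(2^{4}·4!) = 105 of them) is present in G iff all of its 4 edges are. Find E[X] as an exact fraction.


K_8 has 8!/(2^{4}·4!) = 105 labelled perfect matchings.
For each such perfect matching H, let X_H = 1 if all 4 edges of H are present in G. Then P[X_H = 1] = p^{4} = (1/8)^{4} = 1/4096.
Summing the indicators: E[X] = Σ_H E[X_H] = 105 · p^{4} = 105 · 1/4096 = 105/4096.
Numerically: E[X] ≈ 0.025635.

E[X] = 105 · (1/8)^{4} = 105/4096 ≈ 0.025635.


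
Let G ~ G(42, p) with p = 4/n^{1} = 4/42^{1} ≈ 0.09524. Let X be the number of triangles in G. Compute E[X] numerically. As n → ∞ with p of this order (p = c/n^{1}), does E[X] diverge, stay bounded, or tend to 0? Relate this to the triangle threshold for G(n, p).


Number of potential triangles: C(42, 3) = 11480.
Each occurs with probability p³ ≈ (0.09524)³ ≈ 8.638376e-04.
By linearity: E[X] = C(42, 3)·p³ ≈ 11480 · 8.638376e-04 ≈ 9.9169.
Here α = 1, so p = 4/n is exactly at the triangle threshold p ~ 1/n. Asymptotically E[X] → c³/6 = 4³/6 = 32/3 ≈ 10.6667, a bounded constant. In this regime the triangle count is asymptotically Poisson(c³/6).

E[X] ≈ 9.9169; in regime p = Θ(1/n^{1}) E[X] stays bounded (at the triangle threshold p ~ 1/n).


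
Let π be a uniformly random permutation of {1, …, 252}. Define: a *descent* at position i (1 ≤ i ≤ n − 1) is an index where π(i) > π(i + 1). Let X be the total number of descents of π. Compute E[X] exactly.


Write X = Σ X_I over i = 1, …, 251, with X_I the indicator of one descent.
There are 251 indicators.
For each fixed i, the pair (π(i), π(i+1)) is a uniformly random ordered pair of distinct values from {1, …, 252}; by symmetry P[π(i) > π(i+1)] = 1/2.
By linearity: E[X] = 251 · (1/2) = (252 − 1) · (1/2) = 251/2 ≈ 125.50000.

E[X] = 251/2 = 125.50000.
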